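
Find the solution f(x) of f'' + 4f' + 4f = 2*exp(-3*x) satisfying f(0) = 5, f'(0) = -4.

Characteristic equation r² + 4r + 4 = 0 has discriminant (4)² - 4·(4) = 0, so r = -2 is a repeated root.
Hence f_h = (C1 + C2*x)*exp(-2*x).
Try f_p = A*exp(-3*x). Substituting into the equation and dividing by exp(-3*x) gives A = 2, so f_p = 2*exp(-3*x).
General solution: f = 2*exp(-3*x) + C1*exp(-2*x) + C2*x*exp(-2*x).
Apply the initial conditions: f(0) = 2 + C1 = 5 and f'(0) = -6 + C2 - 2*C1 = -4. Solving gives C1 = 3, C2 = 8.

f = 2*exp(-3*x) + 3*exp(-2*x) + 8*x*exp(-2*x)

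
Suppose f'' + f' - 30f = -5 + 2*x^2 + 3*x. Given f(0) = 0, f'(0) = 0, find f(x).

Characteristic equation r² + r - 30 = 0 factors as (r + 6)(r - 5) = 0, so r = -6, 5.
Hence f_h = C1*exp(-6*x) + C2*exp(5*x).
For the particular solution try f_p = A0 + A1*x + A2*x^2. Substituting and matching coefficients of each power of x gives A0 = 2143/13500, A1 = -47/450, A2 = -1/15, so f_p = 2143/13500 - 47*x/450 - x^2/15.
General solution: f = 2143/13500 - 47*x/450 - x^2/15 + C1*exp(-6*x) + C2*exp(5*x).
Apply the initial conditions: f(0) = 2143/13500 + C1 + C2 = 0 and f'(0) = -47/450 - 6*C1 + 5*C2 = 0. Solving gives C1 = -97/1188, C2 = -106/1375.

f = 2143/13500 - 106*exp(5*x)/1375 - 97*exp(-6*x)/1188 - 47*x/450 - x**2/15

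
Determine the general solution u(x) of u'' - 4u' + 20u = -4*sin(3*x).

Characteristic equation r² - 4r + 20 = 0 has discriminant (-4)² - 4·(20) = -64 < 0, so r = 2 ± 4i.
Hence u_h = C1*cos(4*x)*exp(2*x) + C2*exp(2*x)*sin(4*x).
Try u_p = A*cos(3*x) + B*sin(3*x). Substituting and equating the coefficients of cos(3x) and sin(3x) gives A = -48/265, B = -44/265, so u_p = -48*cos(3*x)/265 - 44*sin(3*x)/265.

u = -48*cos(3*x)/265 - 44*sin(3*x)/265 + C1*cos(4*x)*exp(2*x) + C2*exp(2*x)*sin(4*x)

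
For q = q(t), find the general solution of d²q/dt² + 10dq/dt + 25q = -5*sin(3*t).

Characteristic equation r² + 10r + 25 = 0 has discriminant (10)² - 4·(25) = 0, so r = -5 is a repeated root.
Hence q_h = (C1 + C2*t)*exp(-5*t).
Try q_p = A*cos(3*t) + B*sin(3*t). Substituting and equating the coefficients of cos(3t) and sin(3t) gives A = 75/578, B = -20/289, so q_p = -20*sin(3*t)/289 + 75*cos(3*t)/578.

q = -20*sin(3*t)/289 + 75*cos(3*t)/578 + C1*exp(-5*t) + C2*t*exp(-5*t)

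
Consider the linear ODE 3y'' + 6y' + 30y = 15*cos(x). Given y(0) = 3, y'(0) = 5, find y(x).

y = 2*sin(x)/17 + 9*cos(x)/17 + 42*cos(3*x)*exp(-x)/17 + 125*exp(-x)*sin(3*x)/51

Divide through by 3: y'' + 2y' + 10y = 5*cos(x).
Characteristic equation r² + 2r + 10 = 0 has discriminant (2)² - 4·(10) = -36 < 0, so r = -1 ± 3i.
Hence y_h = C1*cos(3*x)*exp(-x) + C2*exp(-x)*sin(3*x).
Try y_p = A*cos(x) + B*sin(x). Substituting and equating the coefficients of cos(x) and sin(x) gives A = 9/17, B = 2/17, so y_p = 2*sin(x)/17 + 9*cos(x)/17.
General solution: y = 2*sin(x)/17 + 9*cos(x)/17 + C1*cos(3*x)*exp(-x) + C2*exp(-x)*sin(3*x).
Apply the initial conditions: y(0) = 9/17 + C1 = 3 and y'(0) = 2/17 - C1 + 3*C2 = 5. Solving gives C1 = 42/17, C2 = 125/51.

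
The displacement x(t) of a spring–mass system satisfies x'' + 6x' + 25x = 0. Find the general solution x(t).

x = C1*cos(4*t)*exp(-3*t) + C2*exp(-3*t)*sin(4*t)

Characteristic equation r² + 6r + 25 = 0 has discriminant (6)² - 4·(25) = -64 < 0, so r = -3 ± 4i.
Hence x_h = C1*cos(4*t)*exp(-3*t) + C2*exp(-3*t)*sin(4*t).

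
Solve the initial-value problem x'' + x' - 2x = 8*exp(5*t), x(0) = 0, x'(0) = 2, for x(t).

Characteristic equation r² + r - 2 = 0 factors as (r + 2)(r - 1) = 0, so r = -2, 1.
Hence x_h = C1*exp(-2*t) + C2*exp(t).
Try x_p = A*exp(5*t). Substituting into the equation and dividing by exp(5*t) gives A = 2/7, so x_p = 2*exp(5*t)/7.
General solution: x = 2*exp(5*t)/7 + C1*exp(-2*t) + C2*exp(t).
Apply the initial conditions: x(0) = 2/7 + C1 + C2 = 0 and x'(0) = 10/7 + C2 - 2*C1 = 2. Solving gives C1 = -2/7, C2 = 0.

x = -2*exp(-2*t)/7 + 2*exp(5*t)/7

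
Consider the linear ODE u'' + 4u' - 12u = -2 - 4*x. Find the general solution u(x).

u = 5/18 + x/3 + C1*exp(-6*x) + C2*exp(2*x)

Characteristic equation r² + 4r - 12 = 0 factors as (r + 6)(r - 2) = 0, so r = -6, 2.
Hence u_h = C1*exp(-6*x) + C2*exp(2*x).
For the particular solution try u_p = A0 + A1*x. Substituting and matching coefficients of each power of x gives A0 = 5/18, A1 = 1/3, so u_p = 5/18 + x/3.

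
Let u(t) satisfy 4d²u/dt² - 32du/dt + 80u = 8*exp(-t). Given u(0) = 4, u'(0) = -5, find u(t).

Divide through by 4: u'' - 8u' + 20u = 2*exp(-t).
Characteristic equation r² - 8r + 20 = 0 has discriminant (-8)² - 4·(20) = -16 < 0, so r = 4 ± 2i.
Hence u_h = C1*cos(2*t)*exp(4*t) + C2*exp(4*t)*sin(2*t).
Try u_p = A*exp(-t). Substituting into the equation and dividing by exp(-t) gives A = 2/29, so u_p = 2*exp(-t)/29.
General solution: u = 2*exp(-t)/29 + C1*cos(2*t)*exp(4*t) + C2*exp(4*t)*sin(2*t).
Apply the initial conditions: u(0) = 2/29 + C1 = 4 and u'(0) = -2/29 + 2*C2 + 4*C1 = -5. Solving gives C1 = 114/29, C2 = -599/58.

u = 2*exp(-t)/29 - 599*exp(4*t)*sin(2*t)/58 + 114*cos(2*t)*exp(4*t)/29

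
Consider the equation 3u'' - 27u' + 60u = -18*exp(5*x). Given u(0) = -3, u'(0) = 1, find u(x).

Divide through by 3: u'' - 9u' + 20u = -6*exp(5*x).
Characteristic equation r² - 9r + 20 = 0 factors as (r - 4)(r - 5) = 0, so r = 4, 5.
Hence u_h = C1*exp(4*x) + C2*exp(5*x).
Since exp(5*x) solves the homogeneous equation (r = 5 is a root of multiplicity 1), multiply the trial by x. Try u_p = A*x*exp(5*x). Substituting into the equation and dividing by exp(5*x) gives A = -6, so u_p = -6*x*exp(5*x).
General solution: u = C1*exp(4*x) + C2*exp(5*x) - 6*x*exp(5*x).
Apply the initial conditions: u(0) = C1 + C2 = -3 and u'(0) = -6 + 4*C1 + 5*C2 = 1. Solving gives C1 = -22, C2 = 19.

u = -22*exp(4*x) + 19*exp(5*x) - 6*x*exp(5*x)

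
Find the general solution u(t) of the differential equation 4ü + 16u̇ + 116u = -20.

u = -5/29 + C1*cos(5*t)*exp(-2*t) + C2*exp(-2*t)*sin(5*t)

Divide through by 4: u'' + 4u' + 29u = -5.
Characteristic equation r² + 4r + 29 = 0 has discriminant (4)² - 4·(29) = -100 < 0, so r = -2 ± 5i.
Hence u_h = C1*cos(5*t)*exp(-2*t) + C2*exp(-2*t)*sin(5*t).
For the particular solution try u_p = A0. Substituting and matching coefficients of each power of t gives A0 = -5/29, so u_p = -5/29.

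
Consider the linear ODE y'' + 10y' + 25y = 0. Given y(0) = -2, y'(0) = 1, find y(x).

y = -2*exp(-5*x) - 9*x*exp(-5*x)

Characteristic equation r² + 10r + 25 = 0 has discriminant (10)² - 4·(25) = 0, so r = -5 is a repeated root.
Hence y_h = (C1 + C2*x)*exp(-5*x).
Apply the initial conditions: y(0) = C1 = -2 and y'(0) = C2 - 5*C1 = 1. Solving gives C1 = -2, C2 = -9.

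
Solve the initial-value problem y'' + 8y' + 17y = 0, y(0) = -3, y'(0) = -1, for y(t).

Characteristic equation r² + 8r + 17 = 0 has discriminant (8)² - 4·(17) = -4 < 0, so r = -4 ± i.
Hence y_h = C1*cos(t)*exp(-4*t) + C2*exp(-4*t)*sin(t).
Apply the initial conditions: y(0) = C1 = -3 and y'(0) = C2 - 4*C1 = -1. Solving gives C1 = -3, C2 = -13.

y = -13*exp(-4*t)*sin(t) - 3*cos(t)*exp(-4*t)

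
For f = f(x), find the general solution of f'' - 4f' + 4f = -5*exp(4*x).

Characteristic equation r² - 4r + 4 = 0 has discriminant (-4)² - 4·(4) = 0, so r = 2 is a repeated root.
Hence f_h = (C1 + C2*x)*exp(2*x).
Try f_p = A*exp(4*x). Substituting into the equation and dividing by exp(4*x) gives A = -5/4, so f_p = -5*exp(4*x)/4.

f = -5*exp(4*x)/4 + C1*exp(2*x) + C2*x*exp(2*x)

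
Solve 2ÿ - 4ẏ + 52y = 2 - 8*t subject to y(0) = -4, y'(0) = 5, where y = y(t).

y = 9/338 - 2*t/13 - 1361*cos(5*t)*exp(t)/338 + 3103*exp(t)*sin(5*t)/1690

Divide through by 2: y'' - 2y' + 26y = 1 - 4*t.
Characteristic equation r² - 2r + 26 = 0 has discriminant (-2)² - 4·(26) = -100 < 0, so r = 1 ± 5i.
Hence y_h = C1*cos(5*t)*exp(t) + C2*exp(t)*sin(5*t).
For the particular solution try y_p = A0 + A1*t. Substituting and matching coefficients of each power of t gives A0 = 9/338, A1 = -2/13, so y_p = 9/338 - 2*t/13.
General solution: y = 9/338 - 2*t/13 + C1*cos(5*t)*exp(t) + C2*exp(t)*sin(5*t).
Apply the initial conditions: y(0) = 9/338 + C1 = -4 and y'(0) = -2/13 + C1 + 5*C2 = 5. Solving gives C1 = -1361/338, C2 = 3103/1690.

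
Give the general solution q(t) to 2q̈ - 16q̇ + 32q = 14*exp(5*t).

q = 7*exp(5*t) + C1*exp(4*t) + C2*t*exp(4*t)

Divide through by 2: q'' - 8q' + 16q = 7*exp(5*t).
Characteristic equation r² - 8r + 16 = 0 has discriminant (-8)² - 4·(16) = 0, so r = 4 is a repeated root.
Hence q_h = (C1 + C2*t)*exp(4*t).
Try q_p = A*exp(5*t). Substituting into the equation and dividing by exp(5*t) gives A = 7, so q_p = 7*exp(5*t).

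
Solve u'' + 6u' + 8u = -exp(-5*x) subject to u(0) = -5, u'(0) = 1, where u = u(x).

u = 5*exp(-4*x) - 29*exp(-2*x)/3 - exp(-5*x)/3

Characteristic equation r² + 6r + 8 = 0 factors as (r + 2)(r + 4) = 0, so r = -2, -4.
Hence u_h = C1*exp(-2*x) + C2*exp(-4*x).
Try u_p = A*exp(-5*x). Substituting into the equation and dividing by exp(-5*x) gives A = -1/3, so u_p = -exp(-5*x)/3.
General solution: u = -exp(-5*x)/3 + C1*exp(-2*x) + C2*exp(-4*x).
Apply the initial conditions: u(0) = -1/3 + C1 + C2 = -5 and u'(0) = 5/3 - 4*C2 - 2*C1 = 1. Solving gives C1 = -29/3, C2 = 5.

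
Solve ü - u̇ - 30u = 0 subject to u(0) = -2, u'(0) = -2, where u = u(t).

Characteristic equation r² - r - 30 = 0 factors as (r + 5)(r - 6) = 0, so r = -5, 6.
Hence u_h = C1*exp(-5*t) + C2*exp(6*t).
Apply the initial conditions: u(0) = C1 + C2 = -2 and u'(0) = -5*C1 + 6*C2 = -2. Solving gives C1 = -10/11, C2 = -12/11.

u = -12*exp(6*t)/11 - 10*exp(-5*t)/11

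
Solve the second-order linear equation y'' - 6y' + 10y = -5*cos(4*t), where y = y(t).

Characteristic equation r² - 6r + 10 = 0 has discriminant (-6)² - 4·(10) = -4 < 0, so r = 3 ± i.
Hence y_h = C1*cos(t)*exp(3*t) + C2*exp(3*t)*sin(t).
Try y_p = A*cos(4*t) + B*sin(4*t). Substituting and equating the coefficients of cos(4t) and sin(4t) gives A = 5/102, B = 10/51, so y_p = 5*cos(4*t)/102 + 10*sin(4*t)/51.

y = 5*cos(4*t)/102 + 10*sin(4*t)/51 + C1*cos(t)*exp(3*t) + C2*exp(3*t)*sin(t)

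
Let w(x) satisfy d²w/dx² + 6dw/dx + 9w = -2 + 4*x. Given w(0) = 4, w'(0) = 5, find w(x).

Characteristic equation r² + 6r + 9 = 0 has discriminant (6)² - 4·(9) = 0, so r = -3 is a repeated root.
Hence w_h = (C1 + C2*x)*exp(-3*x).
For the particular solution try w_p = A0 + A1*x. Substituting and matching coefficients of each power of x gives A0 = -14/27, A1 = 4/9, so w_p = -14/27 + 4*x/9.
General solution: w = -14/27 + 4*x/9 + C1*exp(-3*x) + C2*x*exp(-3*x).
Apply the initial conditions: w(0) = -14/27 + C1 = 4 and w'(0) = 4/9 + C2 - 3*C1 = 5. Solving gives C1 = 122/27, C2 = 163/9.

w = -14/27 + 4*x/9 + 122*exp(-3*x)/27 + 163*x*exp(-3*x)/9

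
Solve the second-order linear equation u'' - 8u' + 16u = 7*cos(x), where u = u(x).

Characteristic equation r² - 8r + 16 = 0 has discriminant (-8)² - 4·(16) = 0, so r = 4 is a repeated root.
Hence u_h = (C1 + C2*x)*exp(4*x).
Try u_p = A*cos(x) + B*sin(x). Substituting and equating the coefficients of cos(x) and sin(x) gives A = 105/289, B = -56/289, so u_p = -56*sin(x)/289 + 105*cos(x)/289.

u = -56*sin(x)/289 + 105*cos(x)/289 + C1*exp(4*x) + C2*x*exp(4*x)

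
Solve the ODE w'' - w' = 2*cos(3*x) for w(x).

w = C2 - cos(3*x)/5 - sin(3*x)/15 + C1*exp(x)

Characteristic equation r² - r = 0 factors as (r - 1)r = 0, so r = 1, 0.
Hence w_h = C1*exp(x) + C2.
Try w_p = A*cos(3*x) + B*sin(3*x). Substituting and equating the coefficients of cos(3x) and sin(3x) gives A = -1/5, B = -1/15, so w_p = -cos(3*x)/5 - sin(3*x)/15.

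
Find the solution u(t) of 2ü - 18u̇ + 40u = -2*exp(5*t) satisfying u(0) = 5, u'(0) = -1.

Divide through by 2: u'' - 9u' + 20u = -exp(5*t).
Characteristic equation r² - 9r + 20 = 0 factors as (r - 4)(r - 5) = 0, so r = 4, 5.
Hence u_h = C1*exp(4*t) + C2*exp(5*t).
Since exp(5*t) solves the homogeneous equation (r = 5 is a root of multiplicity 1), multiply the trial by t. Try u_p = A*t*exp(5*t). Substituting into the equation and dividing by exp(5*t) gives A = -1, so u_p = -t*exp(5*t).
General solution: u = C1*exp(4*t) + C2*exp(5*t) - t*exp(5*t).
Apply the initial conditions: u(0) = C1 + C2 = 5 and u'(0) = -1 + 4*C1 + 5*C2 = -1. Solving gives C1 = 25, C2 = -20.

u = -20*exp(5*t) + 25*exp(4*t) - t*exp(5*t)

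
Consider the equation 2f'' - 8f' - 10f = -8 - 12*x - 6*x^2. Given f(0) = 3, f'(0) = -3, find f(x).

f = 106/125 - 68*exp(5*x)/375 + 3*x**2/5 + 6*x/25 + 7*exp(-x)/3

Divide through by 2: f'' - 4f' - 5f = -4 - 6*x - 3*x^2.
Characteristic equation r² - 4r - 5 = 0 factors as (r - 5)(r + 1) = 0, so r = 5, -1.
Hence f_h = C1*exp(5*x) + C2*exp(-x).
For the particular solution try f_p = A0 + A1*x + A2*x^2. Substituting and matching coefficients of each power of x gives A0 = 106/125, A1 = 6/25, A2 = 3/5, so f_p = 106/125 + 3*x^2/5 + 6*x/25.
General solution: f = 106/125 + 3*x^2/5 + 6*x/25 + C1*exp(5*x) + C2*exp(-x).
Apply the initial conditions: f(0) = 106/125 + C1 + C2 = 3 and f'(0) = 6/25 - C2 + 5*C1 = -3. Solving gives C1 = -68/375, C2 = 7/3.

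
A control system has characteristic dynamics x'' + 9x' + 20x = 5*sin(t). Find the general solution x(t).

Characteristic equation r² + 9r + 20 = 0 factors as (r + 4)(r + 5) = 0, so r = -4, -5.
Hence x_h = C1*exp(-4*t) + C2*exp(-5*t).
Try x_p = A*cos(t) + B*sin(t). Substituting and equating the coefficients of cos(t) and sin(t) gives A = -45/442, B = 95/442, so x_p = -45*cos(t)/442 + 95*sin(t)/442.

x = -45*cos(t)/442 + 95*sin(t)/442 + C1*exp(-4*t) + C2*exp(-5*t)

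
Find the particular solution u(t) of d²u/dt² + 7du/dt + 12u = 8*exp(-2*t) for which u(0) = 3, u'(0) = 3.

u = -8*exp(-4*t) + 4*exp(-2*t) + 7*exp(-3*t)

Characteristic equation r² + 7r + 12 = 0 factors as (r + 4)(r + 3) = 0, so r = -4, -3.
Hence u_h = C1*exp(-4*t) + C2*exp(-3*t).
Try u_p = A*exp(-2*t). Substituting into the equation and dividing by exp(-2*t) gives A = 4, so u_p = 4*exp(-2*t).
General solution: u = 4*exp(-2*t) + C1*exp(-4*t) + C2*exp(-3*t).
Apply the initial conditions: u(0) = 4 + C1 + C2 = 3 and u'(0) = -8 - 4*C1 - 3*C2 = 3. Solving gives C1 = -8, C2 = 7.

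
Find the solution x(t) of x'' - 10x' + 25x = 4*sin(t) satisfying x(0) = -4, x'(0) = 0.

x = -686*exp(5*t)/169 + 10*cos(t)/169 + 24*sin(t)/169 + 262*t*exp(5*t)/13

Characteristic equation r² - 10r + 25 = 0 has discriminant (-10)² - 4·(25) = 0, so r = 5 is a repeated root.
Hence x_h = (C1 + C2*t)*exp(5*t).
Try x_p = A*cos(t) + B*sin(t). Substituting and equating the coefficients of cos(t) and sin(t) gives A = 10/169, B = 24/169, so x_p = 10*cos(t)/169 + 24*sin(t)/169.
General solution: x = 10*cos(t)/169 + 24*sin(t)/169 + C1*exp(5*t) + C2*t*exp(5*t).
Apply the initial conditions: x(0) = 10/169 + C1 = -4 and x'(0) = 24/169 + C2 + 5*C1 = 0. Solving gives C1 = -686/169, C2 = 262/13.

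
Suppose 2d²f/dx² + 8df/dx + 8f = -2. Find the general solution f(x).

f = -1/4 + C1*exp(-2*x) + C2*x*exp(-2*x)

Divide through by 2: f'' + 4f' + 4f = -1.
Characteristic equation r² + 4r + 4 = 0 has discriminant (4)² - 4·(4) = 0, so r = -2 is a repeated root.
Hence f_h = (C1 + C2*x)*exp(-2*x).
For the particular solution try f_p = A0. Substituting and matching coefficients of each power of x gives A0 = -1/4, so f_p = -1/4.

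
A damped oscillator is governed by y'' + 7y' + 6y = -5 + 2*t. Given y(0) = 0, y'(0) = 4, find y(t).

Characteristic equation r² + 7r + 6 = 0 factors as (r + 6)(r + 1) = 0, so r = -6, -1.
Hence y_h = C1*exp(-6*t) + C2*exp(-t).
For the particular solution try y_p = A0 + A1*t. Substituting and matching coefficients of each power of t gives A0 = -11/9, A1 = 1/3, so y_p = -11/9 + t/3.
General solution: y = -11/9 + t/3 + C1*exp(-6*t) + C2*exp(-t).
Apply the initial conditions: y(0) = -11/9 + C1 + C2 = 0 and y'(0) = 1/3 - C2 - 6*C1 = 4. Solving gives C1 = -44/45, C2 = 11/5.

y = -11/9 - 44*exp(-6*t)/45 + t/3 + 11*exp(-t)/5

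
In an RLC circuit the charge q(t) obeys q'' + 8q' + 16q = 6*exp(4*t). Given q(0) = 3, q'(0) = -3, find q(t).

Characteristic equation r² + 8r + 16 = 0 has discriminant (8)² - 4·(16) = 0, so r = -4 is a repeated root.
Hence q_h = (C1 + C2*t)*exp(-4*t).
Try q_p = A*exp(4*t). Substituting into the equation and dividing by exp(4*t) gives A = 3/32, so q_p = 3*exp(4*t)/32.
General solution: q = 3*exp(4*t)/32 + C1*exp(-4*t) + C2*t*exp(-4*t).
Apply the initial conditions: q(0) = 3/32 + C1 = 3 and q'(0) = 3/8 + C2 - 4*C1 = -3. Solving gives C1 = 93/32, C2 = 33/4.

q = 3*exp(4*t)/32 + 93*exp(-4*t)/32 + 33*t*exp(-4*t)/4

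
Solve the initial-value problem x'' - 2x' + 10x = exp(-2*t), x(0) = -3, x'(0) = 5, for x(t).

Characteristic equation r² - 2r + 10 = 0 has discriminant (-2)² - 4·(10) = -36 < 0, so r = 1 ± 3i.
Hence x_h = C1*cos(3*t)*exp(t) + C2*exp(t)*sin(3*t).
Try x_p = A*exp(-2*t). Substituting into the equation and dividing by exp(-2*t) gives A = 1/18, so x_p = exp(-2*t)/18.
General solution: x = exp(-2*t)/18 + C1*cos(3*t)*exp(t) + C2*exp(t)*sin(3*t).
Apply the initial conditions: x(0) = 1/18 + C1 = -3 and x'(0) = -1/9 + C1 + 3*C2 = 5. Solving gives C1 = -55/18, C2 = 49/18.

x = exp(-2*t)/18 - 55*cos(3*t)*exp(t)/18 + 49*exp(t)*sin(3*t)/18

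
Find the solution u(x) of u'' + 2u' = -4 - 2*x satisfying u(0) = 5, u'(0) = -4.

u = 15/4 - 3*x/2 - x**2/2 + 5*exp(-2*x)/4

Characteristic equation r² + 2r = 0 factors as (r + 2)r = 0, so r = -2, 0.
Hence u_h = C1*exp(-2*x) + C2.
Since 0 is a characteristic root (multiplicity 1), multiply the polynomial trial by x: try u_p = x*(A0 + A1*x). Substituting and matching coefficients of each power of x gives A0 = -3/2, A1 = -1/2, so u_p = -3*x/2 - x^2/2.
General solution: u = C2 - 3*x/2 - x^2/2 + C1*exp(-2*x).
Apply the initial conditions: u(0) = C1 + C2 = 5 and u'(0) = -3/2 - 2*C1 = -4. Solving gives C1 = 5/4, C2 = 15/4.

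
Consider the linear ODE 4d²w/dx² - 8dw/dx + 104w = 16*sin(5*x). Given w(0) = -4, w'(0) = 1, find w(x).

w = 4*sin(5*x)/101 + 40*cos(5*x)/101 - 444*cos(5*x)*exp(x)/101 + 105*exp(x)*sin(5*x)/101

Divide through by 4: w'' - 2w' + 26w = 4*sin(5*x).
Characteristic equation r² - 2r + 26 = 0 has discriminant (-2)² - 4·(26) = -100 < 0, so r = 1 ± 5i.
Hence w_h = C1*cos(5*x)*exp(x) + C2*exp(x)*sin(5*x).
Try w_p = A*cos(5*x) + B*sin(5*x). Substituting and equating the coefficients of cos(5x) and sin(5x) gives A = 40/101, B = 4/101, so w_p = 4*sin(5*x)/101 + 40*cos(5*x)/101.
General solution: w = 4*sin(5*x)/101 + 40*cos(5*x)/101 + C1*cos(5*x)*exp(x) + C2*exp(x)*sin(5*x).
Apply the initial conditions: w(0) = 40/101 + C1 = -4 and w'(0) = 20/101 + C1 + 5*C2 = 1. Solving gives C1 = -444/101, C2 = 105/101.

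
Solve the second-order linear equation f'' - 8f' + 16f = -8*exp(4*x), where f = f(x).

f = C1*exp(4*x) - 4*x**2*exp(4*x) + C2*x*exp(4*x)

Characteristic equation r² - 8r + 16 = 0 has discriminant (-8)² - 4·(16) = 0, so r = 4 is a repeated root.
Hence f_h = (C1 + C2*x)*exp(4*x).
Since exp(4*x) solves the homogeneous equation (r = 4 is a root of multiplicity 2), multiply the trial by x^2. Try f_p = A*x^2*exp(4*x). Substituting into the equation and dividing by exp(4*x) gives A = -4, so f_p = -4*x^2*exp(4*x).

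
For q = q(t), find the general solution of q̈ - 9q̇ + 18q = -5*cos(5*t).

Characteristic equation r² - 9r + 18 = 0 factors as (r - 6)(r - 3) = 0, so r = 6, 3.
Hence q_h = C1*exp(6*t) + C2*exp(3*t).
Try q_p = A*cos(5*t) + B*sin(5*t). Substituting and equating the coefficients of cos(5t) and sin(5t) gives A = 35/2074, B = 225/2074, so q_p = 35*cos(5*t)/2074 + 225*sin(5*t)/2074.

q = 35*cos(5*t)/2074 + 225*sin(5*t)/2074 + C1*exp(6*t) + C2*exp(3*t)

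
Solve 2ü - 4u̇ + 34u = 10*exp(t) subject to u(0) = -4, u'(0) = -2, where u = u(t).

Divide through by 2: u'' - 2u' + 17u = 5*exp(t).
Characteristic equation r² - 2r + 17 = 0 has discriminant (-2)² - 4·(17) = -64 < 0, so r = 1 ± 4i.
Hence u_h = C1*cos(4*t)*exp(t) + C2*exp(t)*sin(4*t).
Try u_p = A*exp(t). Substituting into the equation and dividing by exp(t) gives A = 5/16, so u_p = 5*exp(t)/16.
General solution: u = 5*exp(t)/16 + C1*cos(4*t)*exp(t) + C2*exp(t)*sin(4*t).
Apply the initial conditions: u(0) = 5/16 + C1 = -4 and u'(0) = 5/16 + C1 + 4*C2 = -2. Solving gives C1 = -69/16, C2 = 1/2.

u = 5*exp(t)/16 + exp(t)*sin(4*t)/2 - 69*cos(4*t)*exp(t)/16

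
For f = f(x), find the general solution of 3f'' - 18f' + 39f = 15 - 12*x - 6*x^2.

f = 441/2197 - 76*x/169 - 2*x**2/13 + C1*cos(2*x)*exp(3*x) + C2*exp(3*x)*sin(2*x)

Divide through by 3: f'' - 6f' + 13f = 5 - 4*x - 2*x^2.
Characteristic equation r² - 6r + 13 = 0 has discriminant (-6)² - 4·(13) = -16 < 0, so r = 3 ± 2i.
Hence f_h = C1*cos(2*x)*exp(3*x) + C2*exp(3*x)*sin(2*x).
For the particular solution try f_p = A0 + A1*x + A2*x^2. Substituting and matching coefficients of each power of x gives A0 = 441/2197, A1 = -76/169, A2 = -2/13, so f_p = 441/2197 - 76*x/169 - 2*x^2/13.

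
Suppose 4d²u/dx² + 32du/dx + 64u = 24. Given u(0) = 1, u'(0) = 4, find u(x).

u = 3/8 + 5*exp(-4*x)/8 + 13*x*exp(-4*x)/2

Divide through by 4: u'' + 8u' + 16u = 6.
Characteristic equation r² + 8r + 16 = 0 has discriminant (8)² - 4·(16) = 0, so r = -4 is a repeated root.
Hence u_h = (C1 + C2*x)*exp(-4*x).
For the particular solution try u_p = A0. Substituting and matching coefficients of each power of x gives A0 = 3/8, so u_p = 3/8.
General solution: u = 3/8 + C1*exp(-4*x) + C2*x*exp(-4*x).
Apply the initial conditions: u(0) = 3/8 + C1 = 1 and u'(0) = C2 - 4*C1 = 4. Solving gives C1 = 5/8, C2 = 13/2.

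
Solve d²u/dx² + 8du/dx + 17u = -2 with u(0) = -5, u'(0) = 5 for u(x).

Characteristic equation r² + 8r + 17 = 0 has discriminant (8)² - 4·(17) = -4 < 0, so r = -4 ± i.
Hence u_h = C1*cos(x)*exp(-4*x) + C2*exp(-4*x)*sin(x).
For the particular solution try u_p = A0. Substituting and matching coefficients of each power of x gives A0 = -2/17, so u_p = -2/17.
General solution: u = -2/17 + C1*cos(x)*exp(-4*x) + C2*exp(-4*x)*sin(x).
Apply the initial conditions: u(0) = -2/17 + C1 = -5 and u'(0) = C2 - 4*C1 = 5. Solving gives C1 = -83/17, C2 = -247/17.

u = -2/17 - 247*exp(-4*x)*sin(x)/17 - 83*cos(x)*exp(-4*x)/17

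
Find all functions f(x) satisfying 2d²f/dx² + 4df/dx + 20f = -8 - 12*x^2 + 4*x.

f = -46/125 - 3*x**2/5 + 11*x/25 + C1*cos(3*x)*exp(-x) + C2*exp(-x)*sin(3*x)

Divide through by 2: f'' + 2f' + 10f = -4 - 6*x^2 + 2*x.
Characteristic equation r² + 2r + 10 = 0 has discriminant (2)² - 4·(10) = -36 < 0, so r = -1 ± 3i.
Hence f_h = C1*cos(3*x)*exp(-x) + C2*exp(-x)*sin(3*x).
For the particular solution try f_p = A0 + A1*x + A2*x^2. Substituting and matching coefficients of each power of x gives A0 = -46/125, A1 = 11/25, A2 = -3/5, so f_p = -46/125 - 3*x^2/5 + 11*x/25.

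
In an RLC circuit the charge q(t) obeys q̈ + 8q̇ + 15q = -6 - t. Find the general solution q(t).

q = -82/225 - t/15 + C1*exp(-5*t) + C2*exp(-3*t)

Characteristic equation r² + 8r + 15 = 0 factors as (r + 5)(r + 3) = 0, so r = -5, -3.
Hence q_h = C1*exp(-5*t) + C2*exp(-3*t).
For the particular solution try q_p = A0 + A1*t. Substituting and matching coefficients of each power of t gives A0 = -82/225, A1 = -1/15, so q_p = -82/225 - t/15.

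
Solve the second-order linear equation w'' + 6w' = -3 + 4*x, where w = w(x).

w = C2 - 11*x/18 + x**2/3 + C1*exp(-6*x)

Characteristic equation r² + 6r = 0 factors as (r + 6)r = 0, so r = -6, 0.
Hence w_h = C1*exp(-6*x) + C2.
Since 0 is a characteristic root (multiplicity 1), multiply the polynomial trial by x: try w_p = x*(A0 + A1*x). Substituting and matching coefficients of each power of x gives A0 = -11/18, A1 = 1/3, so w_p = -11*x/18 + x^2/3.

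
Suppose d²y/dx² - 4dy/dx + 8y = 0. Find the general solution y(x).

Characteristic equation r² - 4r + 8 = 0 has discriminant (-4)² - 4·(8) = -16 < 0, so r = 2 ± 2i.
Hence y_h = C1*cos(2*x)*exp(2*x) + C2*exp(2*x)*sin(2*x).

y = C1*cos(2*x)*exp(2*x) + C2*exp(2*x)*sin(2*x)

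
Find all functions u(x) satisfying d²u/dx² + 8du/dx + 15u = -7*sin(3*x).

Characteristic equation r² + 8r + 15 = 0 factors as (r + 5)(r + 3) = 0, so r = -5, -3.
Hence u_h = C1*exp(-5*x) + C2*exp(-3*x).
Try u_p = A*cos(3*x) + B*sin(3*x). Substituting and equating the coefficients of cos(3x) and sin(3x) gives A = 14/51, B = -7/102, so u_p = -7*sin(3*x)/102 + 14*cos(3*x)/51.

u = -7*sin(3*x)/102 + 14*cos(3*x)/51 + C1*exp(-5*x) + C2*exp(-3*x)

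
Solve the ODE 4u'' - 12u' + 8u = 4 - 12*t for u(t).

Divide through by 4: u'' - 3u' + 2u = 1 - 3*t.
Characteristic equation r² - 3r + 2 = 0 factors as (r - 1)(r - 2) = 0, so r = 1, 2.
Hence u_h = C1*exp(t) + C2*exp(2*t).
For the particular solution try u_p = A0 + A1*t. Substituting and matching coefficients of each power of t gives A0 = -7/4, A1 = -3/2, so u_p = -7/4 - 3*t/2.

u = -7/4 - 3*t/2 + C1*exp(t) + C2*exp(2*t)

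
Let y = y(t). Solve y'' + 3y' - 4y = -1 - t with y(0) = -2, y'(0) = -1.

y = 7/16 - 19*exp(-4*t)/80 - 11*exp(t)/5 + t/4

Characteristic equation r² + 3r - 4 = 0 factors as (r - 1)(r + 4) = 0, so r = 1, -4.
Hence y_h = C1*exp(t) + C2*exp(-4*t).
For the particular solution try y_p = A0 + A1*t. Substituting and matching coefficients of each power of t gives A0 = 7/16, A1 = 1/4, so y_p = 7/16 + t/4.
General solution: y = 7/16 + t/4 + C1*exp(t) + C2*exp(-4*t).
Apply the initial conditions: y(0) = 7/16 + C1 + C2 = -2 and y'(0) = 1/4 + C1 - 4*C2 = -1. Solving gives C1 = -11/5, C2 = -19/80.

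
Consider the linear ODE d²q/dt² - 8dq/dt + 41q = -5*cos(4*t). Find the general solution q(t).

q = -125*cos(4*t)/1649 + 160*sin(4*t)/1649 + C1*cos(5*t)*exp(4*t) + C2*exp(4*t)*sin(5*t)

Characteristic equation r² - 8r + 41 = 0 has discriminant (-8)² - 4·(41) = -100 < 0, so r = 4 ± 5i.
Hence q_h = C1*cos(5*t)*exp(4*t) + C2*exp(4*t)*sin(5*t).
Try q_p = A*cos(4*t) + B*sin(4*t). Substituting and equating the coefficients of cos(4t) and sin(4t) gives A = -125/1649, B = 160/1649, so q_p = -125*cos(4*t)/1649 + 160*sin(4*t)/1649.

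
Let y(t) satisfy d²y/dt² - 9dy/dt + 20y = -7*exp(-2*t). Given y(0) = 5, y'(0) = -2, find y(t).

Characteristic equation r² - 9r + 20 = 0 factors as (r - 4)(r - 5) = 0, so r = 4, 5.
Hence y_h = C1*exp(4*t) + C2*exp(5*t).
Try y_p = A*exp(-2*t). Substituting into the equation and dividing by exp(-2*t) gives A = -1/6, so y_p = -exp(-2*t)/6.
General solution: y = -exp(-2*t)/6 + C1*exp(4*t) + C2*exp(5*t).
Apply the initial conditions: y(0) = -1/6 + C1 + C2 = 5 and y'(0) = 1/3 + 4*C1 + 5*C2 = -2. Solving gives C1 = 169/6, C2 = -23.

y = -23*exp(5*t) - exp(-2*t)/6 + 169*exp(4*t)/6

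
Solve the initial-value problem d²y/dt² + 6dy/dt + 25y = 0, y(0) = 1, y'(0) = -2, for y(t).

y = cos(4*t)*exp(-3*t) + exp(-3*t)*sin(4*t)/4

Characteristic equation r² + 6r + 25 = 0 has discriminant (6)² - 4·(25) = -64 < 0, so r = -3 ± 4i.
Hence y_h = C1*cos(4*t)*exp(-3*t) + C2*exp(-3*t)*sin(4*t).
Apply the initial conditions: y(0) = C1 = 1 and y'(0) = -3*C1 + 4*C2 = -2. Solving gives C1 = 1, C2 = 1/4.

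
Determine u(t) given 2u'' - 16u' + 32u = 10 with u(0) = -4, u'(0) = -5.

Divide through by 2: u'' - 8u' + 16u = 5.
Characteristic equation r² - 8r + 16 = 0 has discriminant (-8)² - 4·(16) = 0, so r = 4 is a repeated root.
Hence u_h = (C1 + C2*t)*exp(4*t).
For the particular solution try u_p = A0. Substituting and matching coefficients of each power of t gives A0 = 5/16, so u_p = 5/16.
General solution: u = 5/16 + C1*exp(4*t) + C2*t*exp(4*t).
Apply the initial conditions: u(0) = 5/16 + C1 = -4 and u'(0) = C2 + 4*C1 = -5. Solving gives C1 = -69/16, C2 = 49/4.

u = 5/16 - 69*exp(4*t)/16 + 49*t*exp(4*t)/4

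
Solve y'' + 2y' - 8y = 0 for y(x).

Characteristic equation r² + 2r - 8 = 0 factors as (r - 2)(r + 4) = 0, so r = 2, -4.
Hence y_h = C1*exp(2*x) + C2*exp(-4*x).

y = C1*exp(2*x) + C2*exp(-4*x)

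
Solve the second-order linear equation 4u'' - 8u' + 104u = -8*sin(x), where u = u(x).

u = -50*sin(x)/629 - 4*cos(x)/629 + C1*cos(5*x)*exp(x) + C2*exp(x)*sin(5*x)

Divide through by 4: u'' - 2u' + 26u = -2*sin(x).
Characteristic equation r² - 2r + 26 = 0 has discriminant (-2)² - 4·(26) = -100 < 0, so r = 1 ± 5i.
Hence u_h = C1*cos(5*x)*exp(x) + C2*exp(x)*sin(5*x).
Try u_p = A*cos(x) + B*sin(x). Substituting and equating the coefficients of cos(x) and sin(x) gives A = -4/629, B = -50/629, so u_p = -50*sin(x)/629 - 4*cos(x)/629.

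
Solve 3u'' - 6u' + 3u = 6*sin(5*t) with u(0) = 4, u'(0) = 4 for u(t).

u = -12*sin(5*t)/169 + 5*cos(5*t)/169 + 671*exp(t)/169 + 5*t*exp(t)/13

Divide through by 3: u'' - 2u' + u = 2*sin(5*t).
Characteristic equation r² - 2r + 1 = 0 has discriminant (-2)² - 4·(1) = 0, so r = 1 is a repeated root.
Hence u_h = (C1 + C2*t)*exp(t).
Try u_p = A*cos(5*t) + B*sin(5*t). Substituting and equating the coefficients of cos(5t) and sin(5t) gives A = 5/169, B = -12/169, so u_p = -12*sin(5*t)/169 + 5*cos(5*t)/169.
General solution: u = -12*sin(5*t)/169 + 5*cos(5*t)/169 + C1*exp(t) + C2*t*exp(t).
Apply the initial conditions: u(0) = 5/169 + C1 = 4 and u'(0) = -60/169 + C1 + C2 = 4. Solving gives C1 = 671/169, C2 = 5/13.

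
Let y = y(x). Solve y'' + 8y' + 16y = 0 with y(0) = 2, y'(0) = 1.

y = 2*exp(-4*x) + 9*x*exp(-4*x)

Characteristic equation r² + 8r + 16 = 0 has discriminant (8)² - 4·(16) = 0, so r = -4 is a repeated root.
Hence y_h = (C1 + C2*x)*exp(-4*x).
Apply the initial conditions: y(0) = C1 = 2 and y'(0) = C2 - 4*C1 = 1. Solving gives C1 = 2, C2 = 9.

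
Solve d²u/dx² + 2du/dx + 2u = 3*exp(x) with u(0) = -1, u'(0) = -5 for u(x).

u = 3*exp(x)/5 - 36*exp(-x)*sin(x)/5 - 8*cos(x)*exp(-x)/5

Characteristic equation r² + 2r + 2 = 0 has discriminant (2)² - 4·(2) = -4 < 0, so r = -1 ± i.
Hence u_h = C1*cos(x)*exp(-x) + C2*exp(-x)*sin(x).
Try u_p = A*exp(x). Substituting into the equation and dividing by exp(x) gives A = 3/5, so u_p = 3*exp(x)/5.
General solution: u = 3*exp(x)/5 + C1*cos(x)*exp(-x) + C2*exp(-x)*sin(x).
Apply the initial conditions: u(0) = 3/5 + C1 = -1 and u'(0) = 3/5 + C2 - C1 = -5. Solving gives C1 = -8/5, C2 = -36/5.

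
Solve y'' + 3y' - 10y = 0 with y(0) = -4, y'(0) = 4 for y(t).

y = -16*exp(2*t)/7 - 12*exp(-5*t)/7

Characteristic equation r² + 3r - 10 = 0 factors as (r + 5)(r - 2) = 0, so r = -5, 2.
Hence y_h = C1*exp(-5*t) + C2*exp(2*t).
Apply the initial conditions: y(0) = C1 + C2 = -4 and y'(0) = -5*C1 + 2*C2 = 4. Solving gives C1 = -12/7, C2 = -16/7.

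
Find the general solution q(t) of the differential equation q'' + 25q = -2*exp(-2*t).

q = -2*exp(-2*t)/29 + C1*cos(5*t) + C2*sin(5*t)

Characteristic equation r² + 25 = 0 has discriminant (0)² - 4·(25) = -100 < 0, so r = ± 5i.
Hence q_h = C1*cos(5*t) + C2*sin(5*t).
Try q_p = A*exp(-2*t). Substituting into the equation and dividing by exp(-2*t) gives A = -2/29, so q_p = -2*exp(-2*t)/29.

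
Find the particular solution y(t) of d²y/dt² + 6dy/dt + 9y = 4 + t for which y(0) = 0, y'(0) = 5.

Characteristic equation r² + 6r + 9 = 0 has discriminant (6)² - 4·(9) = 0, so r = -3 is a repeated root.
Hence y_h = (C1 + C2*t)*exp(-3*t).
For the particular solution try y_p = A0 + A1*t. Substituting and matching coefficients of each power of t gives A0 = 10/27, A1 = 1/9, so y_p = 10/27 + t/9.
General solution: y = 10/27 + t/9 + C1*exp(-3*t) + C2*t*exp(-3*t).
Apply the initial conditions: y(0) = 10/27 + C1 = 0 and y'(0) = 1/9 + C2 - 3*C1 = 5. Solving gives C1 = -10/27, C2 = 34/9.

y = 10/27 - 10*exp(-3*t)/27 + t/9 + 34*t*exp(-3*t)/9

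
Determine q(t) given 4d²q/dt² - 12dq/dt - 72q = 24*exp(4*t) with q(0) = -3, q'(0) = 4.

q = -148*exp(-3*t)/63 - 3*exp(4*t)/7 - 2*exp(6*t)/9

Divide through by 4: q'' - 3q' - 18q = 6*exp(4*t).
Characteristic equation r² - 3r - 18 = 0 factors as (r + 3)(r - 6) = 0, so r = -3, 6.
Hence q_h = C1*exp(-3*t) + C2*exp(6*t).
Try q_p = A*exp(4*t). Substituting into the equation and dividing by exp(4*t) gives A = -3/7, so q_p = -3*exp(4*t)/7.
General solution: q = -3*exp(4*t)/7 + C1*exp(-3*t) + C2*exp(6*t).
Apply the initial conditions: q(0) = -3/7 + C1 + C2 = -3 and q'(0) = -12/7 - 3*C1 + 6*C2 = 4. Solving gives C1 = -148/63, C2 = -2/9.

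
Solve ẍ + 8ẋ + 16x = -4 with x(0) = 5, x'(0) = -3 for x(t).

Characteristic equation r² + 8r + 16 = 0 has discriminant (8)² - 4·(16) = 0, so r = -4 is a repeated root.
Hence x_h = (C1 + C2*t)*exp(-4*t).
For the particular solution try x_p = A0. Substituting and matching coefficients of each power of t gives A0 = -1/4, so x_p = -1/4.
General solution: x = -1/4 + C1*exp(-4*t) + C2*t*exp(-4*t).
Apply the initial conditions: x(0) = -1/4 + C1 = 5 and x'(0) = C2 - 4*C1 = -3. Solving gives C1 = 21/4, C2 = 18.

x = -1/4 + 21*exp(-4*t)/4 + 18*t*exp(-4*t)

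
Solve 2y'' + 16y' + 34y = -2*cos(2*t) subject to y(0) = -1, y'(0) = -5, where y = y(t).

Divide through by 2: y'' + 8y' + 17y = -cos(2*t).
Characteristic equation r² + 8r + 17 = 0 has discriminant (8)² - 4·(17) = -4 < 0, so r = -4 ± i.
Hence y_h = C1*cos(t)*exp(-4*t) + C2*exp(-4*t)*sin(t).
Try y_p = A*cos(2*t) + B*sin(2*t). Substituting and equating the coefficients of cos(2t) and sin(2t) gives A = -13/425, B = -16/425, so y_p = -16*sin(2*t)/425 - 13*cos(2*t)/425.
General solution: y = -16*sin(2*t)/425 - 13*cos(2*t)/425 + C1*cos(t)*exp(-4*t) + C2*exp(-4*t)*sin(t).
Apply the initial conditions: y(0) = -13/425 + C1 = -1 and y'(0) = -32/425 + C2 - 4*C1 = -5. Solving gives C1 = -412/425, C2 = -3741/425.

y = -16*sin(2*t)/425 - 13*cos(2*t)/425 - 3741*exp(-4*t)*sin(t)/425 - 412*cos(t)*exp(-4*t)/425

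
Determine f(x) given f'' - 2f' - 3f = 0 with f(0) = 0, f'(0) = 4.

Characteristic equation r² - 2r - 3 = 0 factors as (r + 1)(r - 3) = 0, so r = -1, 3.
Hence f_h = C1*exp(-x) + C2*exp(3*x).
Apply the initial conditions: f(0) = C1 + C2 = 0 and f'(0) = -C1 + 3*C2 = 4. Solving gives C1 = -1, C2 = 1.

f = -exp(-x) + exp(3*x)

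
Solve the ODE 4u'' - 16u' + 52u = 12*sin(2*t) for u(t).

Divide through by 4: u'' - 4u' + 13u = 3*sin(2*t).
Characteristic equation r² - 4r + 13 = 0 has discriminant (-4)² - 4·(13) = -36 < 0, so r = 2 ± 3i.
Hence u_h = C1*cos(3*t)*exp(2*t) + C2*exp(2*t)*sin(3*t).
Try u_p = A*cos(2*t) + B*sin(2*t). Substituting and equating the coefficients of cos(2t) and sin(2t) gives A = 24/145, B = 27/145, so u_p = 24*cos(2*t)/145 + 27*sin(2*t)/145.

u = 24*cos(2*t)/145 + 27*sin(2*t)/145 + C1*cos(3*t)*exp(2*t) + C2*exp(2*t)*sin(3*t)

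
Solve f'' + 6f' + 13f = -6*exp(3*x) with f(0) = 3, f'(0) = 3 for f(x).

f = -3*exp(3*x)/20 + 63*cos(2*x)*exp(-3*x)/20 + 129*exp(-3*x)*sin(2*x)/20

Characteristic equation r² + 6r + 13 = 0 has discriminant (6)² - 4·(13) = -16 < 0, so r = -3 ± 2i.
Hence f_h = C1*cos(2*x)*exp(-3*x) + C2*exp(-3*x)*sin(2*x).
Try f_p = A*exp(3*x). Substituting into the equation and dividing by exp(3*x) gives A = -3/20, so f_p = -3*exp(3*x)/20.
General solution: f = -3*exp(3*x)/20 + C1*cos(2*x)*exp(-3*x) + C2*exp(-3*x)*sin(2*x).
Apply the initial conditions: f(0) = -3/20 + C1 = 3 and f'(0) = -9/20 - 3*C1 + 2*C2 = 3. Solving gives C1 = 63/20, C2 = 129/20.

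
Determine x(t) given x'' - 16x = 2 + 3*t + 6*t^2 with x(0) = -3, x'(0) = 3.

Characteristic equation r² - 16 = 0 factors as (r - 4)(r + 4) = 0, so r = 4, -4.
Hence x_h = C1*exp(4*t) + C2*exp(-4*t).
For the particular solution try x_p = A0 + A1*t + A2*t^2. Substituting and matching coefficients of each power of t gives A0 = -11/64, A1 = -3/16, A2 = -3/8, so x_p = -11/64 - 3*t^2/8 - 3*t/16.
General solution: x = -11/64 - 3*t^2/8 - 3*t/16 + C1*exp(4*t) + C2*exp(-4*t).
Apply the initial conditions: x(0) = -11/64 + C1 + C2 = -3 and x'(0) = -3/16 - 4*C2 + 4*C1 = 3. Solving gives C1 = -65/64, C2 = -29/16.

x = -11/64 - 65*exp(4*t)/64 - 29*exp(-4*t)/16 - 3*t**2/8 - 3*t/16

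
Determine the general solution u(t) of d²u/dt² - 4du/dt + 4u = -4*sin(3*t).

Characteristic equation r² - 4r + 4 = 0 has discriminant (-4)² - 4·(4) = 0, so r = 2 is a repeated root.
Hence u_h = (C1 + C2*t)*exp(2*t).
Try u_p = A*cos(3*t) + B*sin(3*t). Substituting and equating the coefficients of cos(3t) and sin(3t) gives A = -48/169, B = 20/169, so u_p = -48*cos(3*t)/169 + 20*sin(3*t)/169.

u = -48*cos(3*t)/169 + 20*sin(3*t)/169 + C1*exp(2*t) + C2*t*exp(2*t)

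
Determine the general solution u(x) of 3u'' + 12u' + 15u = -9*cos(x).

Divide through by 3: u'' + 4u' + 5u = -3*cos(x).
Characteristic equation r² + 4r + 5 = 0 has discriminant (4)² - 4·(5) = -4 < 0, so r = -2 ± i.
Hence u_h = C1*cos(x)*exp(-2*x) + C2*exp(-2*x)*sin(x).
Try u_p = A*cos(x) + B*sin(x). Substituting and equating the coefficients of cos(x) and sin(x) gives A = -3/8, B = -3/8, so u_p = -3*cos(x)/8 - 3*sin(x)/8.

u = -3*cos(x)/8 - 3*sin(x)/8 + C1*cos(x)*exp(-2*x) + C2*exp(-2*x)*sin(x)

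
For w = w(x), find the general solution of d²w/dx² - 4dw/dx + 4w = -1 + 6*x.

w = 5/4 + 3*x/2 + C1*exp(2*x) + C2*x*exp(2*x)

Characteristic equation r² - 4r + 4 = 0 has discriminant (-4)² - 4·(4) = 0, so r = 2 is a repeated root.
Hence w_h = (C1 + C2*x)*exp(2*x).
For the particular solution try w_p = A0 + A1*x. Substituting and matching coefficients of each power of x gives A0 = 5/4, A1 = 3/2, so w_p = 5/4 + 3*x/2.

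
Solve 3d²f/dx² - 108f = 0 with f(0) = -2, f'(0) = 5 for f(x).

Divide through by 3: f'' - 36f = 0.
Characteristic equation r² - 36 = 0 factors as (r + 6)(r - 6) = 0, so r = -6, 6.
Hence f_h = C1*exp(-6*x) + C2*exp(6*x).
Apply the initial conditions: f(0) = C1 + C2 = -2 and f'(0) = -6*C1 + 6*C2 = 5. Solving gives C1 = -17/12, C2 = -7/12.

f = -17*exp(-6*x)/12 - 7*exp(6*x)/12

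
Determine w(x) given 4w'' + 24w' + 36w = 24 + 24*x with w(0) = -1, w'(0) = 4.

Divide through by 4: w'' + 6w' + 9w = 6 + 6*x.
Characteristic equation r² + 6r + 9 = 0 has discriminant (6)² - 4·(9) = 0, so r = -3 is a repeated root.
Hence w_h = (C1 + C2*x)*exp(-3*x).
For the particular solution try w_p = A0 + A1*x. Substituting and matching coefficients of each power of x gives A0 = 2/9, A1 = 2/3, so w_p = 2/9 + 2*x/3.
General solution: w = 2/9 + 2*x/3 + C1*exp(-3*x) + C2*x*exp(-3*x).
Apply the initial conditions: w(0) = 2/9 + C1 = -1 and w'(0) = 2/3 + C2 - 3*C1 = 4. Solving gives C1 = -11/9, C2 = -1/3.

w = 2/9 - 11*exp(-3*x)/9 + 2*x/3 - x*exp(-3*x)/3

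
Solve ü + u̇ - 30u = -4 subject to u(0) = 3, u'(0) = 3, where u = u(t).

u = 2/15 + 34*exp(-6*t)/33 + 101*exp(5*t)/55

Characteristic equation r² + r - 30 = 0 factors as (r + 6)(r - 5) = 0, so r = -6, 5.
Hence u_h = C1*exp(-6*t) + C2*exp(5*t).
For the particular solution try u_p = A0. Substituting and matching coefficients of each power of t gives A0 = 2/15, so u_p = 2/15.
General solution: u = 2/15 + C1*exp(-6*t) + C2*exp(5*t).
Apply the initial conditions: u(0) = 2/15 + C1 + C2 = 3 and u'(0) = -6*C1 + 5*C2 = 3. Solving gives C1 = 34/33, C2 = 101/55.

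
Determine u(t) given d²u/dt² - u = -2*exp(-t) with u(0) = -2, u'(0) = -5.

Characteristic equation r² - 1 = 0 factors as (r + 1)(r - 1) = 0, so r = -1, 1.
Hence u_h = C1*exp(-t) + C2*exp(t).
Since exp(-t) solves the homogeneous equation (r = -1 is a root of multiplicity 1), multiply the trial by t. Try u_p = A*t*exp(-t). Substituting into the equation and dividing by exp(-t) gives A = 1, so u_p = t*exp(-t).
General solution: u = C1*exp(-t) + C2*exp(t) + t*exp(-t).
Apply the initial conditions: u(0) = C1 + C2 = -2 and u'(0) = 1 + C2 - C1 = -5. Solving gives C1 = 2, C2 = -4.

u = -4*exp(t) + 2*exp(-t) + t*exp(-t)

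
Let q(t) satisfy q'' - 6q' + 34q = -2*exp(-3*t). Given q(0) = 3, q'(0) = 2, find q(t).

Characteristic equation r² - 6r + 34 = 0 has discriminant (-6)² - 4·(34) = -100 < 0, so r = 3 ± 5i.
Hence q_h = C1*cos(5*t)*exp(3*t) + C2*exp(3*t)*sin(5*t).
Try q_p = A*exp(-3*t). Substituting into the equation and dividing by exp(-3*t) gives A = -2/61, so q_p = -2*exp(-3*t)/61.
General solution: q = -2*exp(-3*t)/61 + C1*cos(5*t)*exp(3*t) + C2*exp(3*t)*sin(5*t).
Apply the initial conditions: q(0) = -2/61 + C1 = 3 and q'(0) = 6/61 + 3*C1 + 5*C2 = 2. Solving gives C1 = 185/61, C2 = -439/305.

q = -2*exp(-3*t)/61 - 439*exp(3*t)*sin(5*t)/305 + 185*cos(5*t)*exp(3*t)/61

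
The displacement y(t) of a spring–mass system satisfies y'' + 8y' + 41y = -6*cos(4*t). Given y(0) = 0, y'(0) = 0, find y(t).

y = -192*sin(4*t)/1649 - 150*cos(4*t)/1649 + 150*cos(5*t)*exp(-4*t)/1649 + 1368*exp(-4*t)*sin(5*t)/8245

Characteristic equation r² + 8r + 41 = 0 has discriminant (8)² - 4·(41) = -100 < 0, so r = -4 ± 5i.
Hence y_h = C1*cos(5*t)*exp(-4*t) + C2*exp(-4*t)*sin(5*t).
Try y_p = A*cos(4*t) + B*sin(4*t). Substituting and equating the coefficients of cos(4t) and sin(4t) gives A = -150/1649, B = -192/1649, so y_p = -192*sin(4*t)/1649 - 150*cos(4*t)/1649.
General solution: y = -192*sin(4*t)/1649 - 150*cos(4*t)/1649 + C1*cos(5*t)*exp(-4*t) + C2*exp(-4*t)*sin(5*t).
Apply the initial conditions: y(0) = -150/1649 + C1 = 0 and y'(0) = -768/1649 - 4*C1 + 5*C2 = 0. Solving gives C1 = 150/1649, C2 = 1368/8245.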